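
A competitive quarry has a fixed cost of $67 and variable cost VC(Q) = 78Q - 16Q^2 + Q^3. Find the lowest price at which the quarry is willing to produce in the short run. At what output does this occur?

$14 per unit, at Q = 8

The firm shuts down when price falls below the minimum of average variable cost. AVC = VC/Q = 78 - 16Q + Q^2.
dAVC/dQ = -16 + 2Q = 0 gives Q = 8. min AVC = 78 - 16·8 + 8^2 = 14.
For P < $14 the firm produces nothing.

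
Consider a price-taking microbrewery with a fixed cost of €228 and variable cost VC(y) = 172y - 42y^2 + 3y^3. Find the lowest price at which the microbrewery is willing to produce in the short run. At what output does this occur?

Short-run supply begins at min AVC. From VC = 172y - 42y^2 + 3y^3, AVC = 172 - 42y + 3y^2.
At the minimum of AVC, MC = AVC. MC = 172 - 84y + 9y^2; setting MC = AVC gives 6y^2 - 42y = 0, so y = 7. min AVC = 25.
The firm shuts down for any P below €25.

€25 per unit, at y = 7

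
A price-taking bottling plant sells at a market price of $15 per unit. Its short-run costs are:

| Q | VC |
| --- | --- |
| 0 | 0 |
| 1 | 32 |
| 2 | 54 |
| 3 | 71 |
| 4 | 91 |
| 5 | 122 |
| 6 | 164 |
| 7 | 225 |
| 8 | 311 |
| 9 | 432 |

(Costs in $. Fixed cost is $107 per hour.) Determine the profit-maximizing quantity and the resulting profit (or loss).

Q = 0 (shut down); profit = -$107

Compute π = P·Q − TC at each output: Q=0: -107; Q=1: -124; Q=2: -131; Q=3: -133; Q=4: -138; Q=5: -154; Q=6: -181; Q=7: -227; Q=8: -298; Q=9: -404.
Profit is highest at Q = 0. Equivalently, the lowest AVC in the table is 91/4 ≈ $22.75 at Q = 4, and P = $15 falls below it — price never covers variable cost, so the firm shuts down and loses only its fixed cost.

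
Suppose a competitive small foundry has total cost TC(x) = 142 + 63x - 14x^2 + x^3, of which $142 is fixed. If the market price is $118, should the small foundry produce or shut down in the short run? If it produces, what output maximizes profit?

Strip out fixed cost: VC = 63x - 14x^2 + x^3. Then AVC = 63 - 14x + x^2 and MC = 63 - 28x + 3x^2.
AVC hits its minimum where MC = AVC, at x = 7, giving min AVC = 63 - 14·7 + 7^2 = $14.
P = $118 exceeds min AVC = $14, so the firm stays open.
Solving P = MC: -55 - 28x + 3x^2 = 0 ⇒ x = -5/3 or 11. On the upward-sloping branch, x* = 11.
Check: AVC at x = 11 is $30 ≤ P, so revenue covers variable cost.
Profit = P·x − TC = 118·11 − 472 = $826.

Produce at x = 11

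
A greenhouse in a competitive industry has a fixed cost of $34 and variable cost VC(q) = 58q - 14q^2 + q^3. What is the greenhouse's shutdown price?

The shutdown price is the minimum of AVC. VC = 58q - 14q^2 + q^3, so AVC = 58 - 14q + q^2.
At the minimum of AVC, MC = AVC. MC = 58 - 28q + 3q^2; setting MC = AVC gives 2q^2 - 14q = 0, so q = 7. min AVC = 9.
For P < $9 the firm produces nothing.

$9 per unit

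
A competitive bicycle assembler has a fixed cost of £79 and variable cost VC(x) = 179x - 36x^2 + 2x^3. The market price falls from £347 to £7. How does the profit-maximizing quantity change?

Output falls from 14 to 0 (the firm shuts down)

AVC = 179 - 36x + 2x^2, minimized at x = 9 where min AVC = £17. MC = 179 - 72x + 6x^2.
At P = £347 ≥ min AVC, set P = MC on the rising branch: x = 14.
At P = £7 < min AVC = £17, price no longer covers variable cost at any output, so the firm shuts down: x = 0.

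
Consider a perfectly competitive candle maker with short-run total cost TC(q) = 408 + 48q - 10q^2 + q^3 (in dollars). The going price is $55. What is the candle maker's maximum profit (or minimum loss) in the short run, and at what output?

AVC = 48 - 10q + q^2 has its minimum $23 at q = 5; price $55 clears that bar, so the firm operates.
With MC = 48 - 20q + 3q^2, P = MC on the upward-sloping part at q* = 7.
TR = 55·7 = 385. TC = 408 + 189 = 597. Profit = 385 − 597 = -$212.
By producing, the firm covers all variable cost plus $196 of fixed cost; shutting down would lose the full $408.

Profit = -$212 at q = 7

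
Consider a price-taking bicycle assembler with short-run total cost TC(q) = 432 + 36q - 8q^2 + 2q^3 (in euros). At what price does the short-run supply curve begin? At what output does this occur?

The shutdown price is the minimum of AVC. VC = 36q - 8q^2 + 2q^3, so AVC = 36 - 8q + 2q^2.
dAVC/dq = -8 + 4q = 0 gives q = 2. min AVC = 36 - 8·2 + 2·2^2 = 28.
So the shutdown price is €28.

€28 per unit, at q = 2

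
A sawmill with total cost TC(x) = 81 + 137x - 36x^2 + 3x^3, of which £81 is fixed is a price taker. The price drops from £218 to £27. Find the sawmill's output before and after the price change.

MC = 137 - 72x + 9x^2; the shutdown threshold is min AVC = £29 (at x = 6).
At P = £218 ≥ min AVC, set P = MC on the rising branch: x = 9.
At P = £27 < min AVC = £29, price no longer covers variable cost at any output, so the firm shuts down: x = 0.

Output falls from 9 to 0 (the firm shuts down)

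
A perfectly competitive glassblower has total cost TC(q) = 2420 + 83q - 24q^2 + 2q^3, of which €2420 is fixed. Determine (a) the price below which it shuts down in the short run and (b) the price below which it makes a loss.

Shutdown price = €11; break-even price = €281

Shutdown price = min AVC. AVC = 83 - 24q + 2q^2, with vertex at q = 6 and minimum €11.
ATC = 2420/q + 83 - 24q + 2q^2. Setting dATC/dq = −2420/q^2 − 24 + 4q = 0 gives q = 11 (since 4·11^3 − 24·11^2 = 2420).
min ATC = 2420/11 + 83 − 24·11 + 2·11^2 = €281. That is the break-even price.
Between these two prices the firm operates at a loss; above €281 it earns a profit.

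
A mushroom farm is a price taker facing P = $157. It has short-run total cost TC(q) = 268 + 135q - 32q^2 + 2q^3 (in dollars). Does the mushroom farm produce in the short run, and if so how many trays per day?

Strip out fixed cost: VC = 135q - 32q^2 + 2q^3. Then AVC = 135 - 32q + 2q^2 and MC = 135 - 64q + 6q^2.
AVC is minimized where dAVC/dq = -32 + 4q = 0, at q = 8; min AVC = 135 - 32·8 + 2·8^2 = $7.
Because $157 ≥ $7, revenue can cover variable cost; the firm operates.
P = MC gives -22 - 64q + 6q^2 = 0, with roots -1/3 and 11. Take the larger (rising MC): q* = 11.
Check: AVC at q = 11 is $25 ≤ P, so revenue covers variable cost.
Profit = P·q − TC = 157·11 − 543 = $1184.

Produce at q = 11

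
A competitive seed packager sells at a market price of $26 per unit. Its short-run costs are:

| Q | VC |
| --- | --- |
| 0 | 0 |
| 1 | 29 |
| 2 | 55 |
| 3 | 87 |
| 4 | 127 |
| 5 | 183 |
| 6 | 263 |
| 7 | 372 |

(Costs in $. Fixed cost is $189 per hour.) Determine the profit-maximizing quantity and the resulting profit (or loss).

Q = 0 (shut down); profit = -$189

Tabulate TR − TC: Q=0: -189; Q=1: -192; Q=2: -192; Q=3: -198; Q=4: -212; Q=5: -242; Q=6: -296; Q=7: -379.
Profit is highest at Q = 0. Equivalently, the lowest AVC in the table is 55/2 ≈ $27.50 at Q = 2, and P = $26 falls below it — price never covers variable cost, so the firm shuts down and loses only its fixed cost.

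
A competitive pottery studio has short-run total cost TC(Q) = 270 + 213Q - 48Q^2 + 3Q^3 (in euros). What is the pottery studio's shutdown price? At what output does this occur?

The firm shuts down when price falls below the minimum of average variable cost. AVC = VC/Q = 213 - 48Q + 3Q^2.
At the minimum of AVC, MC = AVC. MC = 213 - 96Q + 9Q^2; setting MC = AVC gives 6Q^2 - 48Q = 0, so Q = 8. min AVC = 21.
The firm shuts down for any P below €21.

€21 per unit, at Q = 8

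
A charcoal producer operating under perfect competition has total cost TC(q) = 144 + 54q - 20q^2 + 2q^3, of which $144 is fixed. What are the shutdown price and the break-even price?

Shutdown price = $4; break-even price = $30

AVC = 54 - 20q + 2q^2; minimized at q = 5, giving min AVC = $4. That is the shutdown price.
ATC = 144/q + 54 - 20q + 2q^2. Setting dATC/dq = −144/q^2 − 20 + 4q = 0 gives q = 6 (since 4·6^3 − 20·6^2 = 144).
min ATC = 144/6 + 54 − 20·6 + 2·6^2 = $30. That is the break-even price.
Between these two prices the firm operates at a loss; above $30 it earns a profit.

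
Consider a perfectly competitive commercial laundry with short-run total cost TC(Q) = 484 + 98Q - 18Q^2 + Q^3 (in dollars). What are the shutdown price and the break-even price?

AVC = 98 - 18Q + Q^2; minimized at Q = 9, giving min AVC = $17. That is the shutdown price.
ATC = 484/Q + 98 - 18Q + Q^2. Setting dATC/dQ = −484/Q^2 − 18 + 2Q = 0 gives Q = 11 (since 2·11^3 − 18·11^2 = 484).
min ATC = 484/11 + 98 − 18·11 + 11^2 = $65. That is the break-even price.
For $17 ≤ P < $65 the firm produces at a loss; below $17 it shuts down.

Shutdown price = $17; break-even price = $65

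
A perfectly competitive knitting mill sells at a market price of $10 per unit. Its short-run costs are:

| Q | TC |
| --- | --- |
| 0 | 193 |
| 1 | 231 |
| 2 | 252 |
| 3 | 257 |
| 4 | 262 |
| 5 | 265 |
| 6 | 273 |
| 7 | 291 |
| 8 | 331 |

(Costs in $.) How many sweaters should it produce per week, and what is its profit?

Q = 0 (shut down); profit = -$193

Compute π = P·Q − TC at each output: Q=0: -193; Q=1: -221; Q=2: -232; Q=3: -227; Q=4: -222; Q=5: -215; Q=6: -213; Q=7: -221; Q=8: -251.
Profit is highest at Q = 0. Equivalently, the lowest AVC in the table is 80/6 ≈ $13.33 at Q = 6, and P = $10 falls below it — price never covers variable cost, so the firm shuts down and loses only its fixed cost.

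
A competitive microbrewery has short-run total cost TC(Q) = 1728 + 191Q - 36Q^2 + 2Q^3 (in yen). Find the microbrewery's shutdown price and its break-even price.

AVC = 191 - 36Q + 2Q^2; minimized at Q = 9, giving min AVC = ¥29. That is the shutdown price.
ATC = 1728/Q + 191 - 36Q + 2Q^2. Setting dATC/dQ = −1728/Q^2 − 36 + 4Q = 0 gives Q = 12 (since 4·12^3 − 36·12^2 = 1728).
min ATC = 1728/12 + 191 − 36·12 + 2·12^2 = ¥191. That is the break-even price.
Between these two prices the firm operates at a loss; above ¥191 it earns a profit.

Shutdown price = ¥29; break-even price = ¥191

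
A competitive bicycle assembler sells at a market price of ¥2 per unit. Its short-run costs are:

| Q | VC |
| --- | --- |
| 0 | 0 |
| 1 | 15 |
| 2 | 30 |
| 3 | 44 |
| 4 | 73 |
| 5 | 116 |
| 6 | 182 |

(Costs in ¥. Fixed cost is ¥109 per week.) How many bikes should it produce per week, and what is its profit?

Q = 0 (shut down); profit = -¥109

Profit at each row (π = 2Q − TC): Q=0: -109; Q=1: -122; Q=2: -135; Q=3: -147; Q=4: -174; Q=5: -215; Q=6: -279.
Profit is highest at Q = 0. Equivalently, the lowest AVC in the table is 44/3 ≈ ¥14.67 at Q = 3, and P = ¥2 falls below it — price never covers variable cost, so the firm shuts down and loses only its fixed cost.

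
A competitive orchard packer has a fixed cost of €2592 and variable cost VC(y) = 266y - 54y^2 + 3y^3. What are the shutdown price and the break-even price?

Shutdown price = €23; break-even price = €266

Shutdown price = min AVC. AVC = 266 - 54y + 3y^2, with vertex at y = 9 and minimum €23.
ATC = 2592/y + 266 - 54y + 3y^2. Setting dATC/dy = −2592/y^2 − 54 + 6y = 0 gives y = 12 (since 6·12^3 − 54·12^2 = 2592).
min ATC = 2592/12 + 266 − 54·12 + 3·12^2 = €266. That is the break-even price.
Between these two prices the firm operates at a loss; above €266 it earns a profit.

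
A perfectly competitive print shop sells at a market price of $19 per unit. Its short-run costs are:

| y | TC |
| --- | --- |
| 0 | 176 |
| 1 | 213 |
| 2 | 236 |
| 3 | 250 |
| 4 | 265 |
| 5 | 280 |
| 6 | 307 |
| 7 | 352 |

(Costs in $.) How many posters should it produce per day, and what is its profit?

y = 0 (shut down); profit = -$176

Profit at each row (π = 19y − TC): y=0: -176; y=1: -194; y=2: -198; y=3: -193; y=4: -189; y=5: -185; y=6: -193; y=7: -219.
Profit is highest at y = 0. Equivalently, the lowest AVC in the table is 104/5 ≈ $20.80 at y = 5, and P = $19 falls below it — price never covers variable cost, so the firm shuts down and loses only its fixed cost.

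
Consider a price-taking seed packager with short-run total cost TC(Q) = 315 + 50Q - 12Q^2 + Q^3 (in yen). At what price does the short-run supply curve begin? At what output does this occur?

¥14 per unit, at Q = 6

Short-run supply begins at min AVC. From VC = 50Q - 12Q^2 + Q^3, AVC = 50 - 12Q + Q^2.
dAVC/dQ = -12 + 2Q = 0 gives Q = 6. min AVC = 50 - 12·6 + 6^2 = 14.
The firm shuts down for any P below ¥14.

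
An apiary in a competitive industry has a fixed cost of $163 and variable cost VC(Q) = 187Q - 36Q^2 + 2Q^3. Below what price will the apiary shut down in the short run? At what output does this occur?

$25 per unit, at Q = 9

Short-run supply begins at min AVC. From VC = 187Q - 36Q^2 + 2Q^3, AVC = 187 - 36Q + 2Q^2.
dAVC/dQ = -36 + 4Q = 0 gives Q = 9. min AVC = 187 - 36·9 + 2·9^2 = 25.
For P < $25 the firm produces nothing.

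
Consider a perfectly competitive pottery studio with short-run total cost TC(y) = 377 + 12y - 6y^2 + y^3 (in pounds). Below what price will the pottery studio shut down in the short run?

£3 per unit

The firm shuts down when price falls below the minimum of average variable cost. AVC = VC/y = 12 - 6y + y^2.
dAVC/dy = -6 + 2y = 0 gives y = 3. min AVC = 12 - 6·3 + 3^2 = 3.
For P < £3 the firm produces nothing.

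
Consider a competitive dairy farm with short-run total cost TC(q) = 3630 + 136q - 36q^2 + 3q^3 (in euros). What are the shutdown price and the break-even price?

AVC = 136 - 36q + 3q^2; minimized at q = 6, giving min AVC = €28. That is the shutdown price.
ATC = 3630/q + 136 - 36q + 3q^2. Setting dATC/dq = −3630/q^2 − 36 + 6q = 0 gives q = 11 (since 6·11^3 − 36·11^2 = 3630).
min ATC = 3630/11 + 136 − 36·11 + 3·11^2 = €433. That is the break-even price.
For €28 ≤ P < €433 the firm produces at a loss; below €28 it shuts down.

Shutdown price = €28; break-even price = €433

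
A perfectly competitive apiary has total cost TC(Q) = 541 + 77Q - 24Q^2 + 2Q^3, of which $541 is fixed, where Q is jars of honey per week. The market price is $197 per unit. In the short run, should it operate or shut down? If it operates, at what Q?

Strip out fixed cost: VC = 77Q - 24Q^2 + 2Q^3. Then AVC = 77 - 24Q + 2Q^2 and MC = 77 - 48Q + 6Q^2.
AVC hits its minimum where MC = AVC, at Q = 6, giving min AVC = 77 - 24·6 + 2·6^2 = $5.
Because $197 ≥ $5, revenue can cover variable cost; the firm operates.
P = MC gives -120 - 48Q + 6Q^2 = 0, with roots -2 and 10. Take the larger (rising MC): Q* = 10.
Check: AVC at Q = 10 is $37 ≤ P, so revenue covers variable cost.
Profit = P·Q − TC = 197·10 − 911 = $1059.

Produce at Q = 10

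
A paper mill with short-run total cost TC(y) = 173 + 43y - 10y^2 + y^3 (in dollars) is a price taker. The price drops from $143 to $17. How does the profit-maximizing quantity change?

Output falls from 10 to 0 (the firm shuts down)

AVC = 43 - 10y + y^2, minimized at y = 5 where min AVC = $18. MC = 43 - 20y + 3y^2.
With P = $143 above the shutdown price, P = MC gives y = 10.
At P = $17 < min AVC = $18, price no longer covers variable cost at any output, so the firm shuts down: y = 0.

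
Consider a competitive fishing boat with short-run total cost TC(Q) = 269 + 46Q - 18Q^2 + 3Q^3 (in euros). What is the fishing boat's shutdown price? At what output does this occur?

€19 per unit, at Q = 3

The shutdown price is the minimum of AVC. VC = 46Q - 18Q^2 + 3Q^3, so AVC = 46 - 18Q + 3Q^2.
dAVC/dQ = -18 + 6Q = 0 gives Q = 3. min AVC = 46 - 18·3 + 3·3^2 = 19.
So the shutdown price is €19.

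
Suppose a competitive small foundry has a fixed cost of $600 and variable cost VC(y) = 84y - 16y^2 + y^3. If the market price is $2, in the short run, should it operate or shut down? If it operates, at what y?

Shut down

Variable cost is VC = 84y - 16y^2 + y^3, so AVC = VC/y = 84 - 16y + y^2 and MC = dTC/dy = 84 - 32y + 3y^2.
The AVC parabola has its vertex at y = 16/2 = 8, where AVC = 84 - 16·8 + 8^2 = $20.
With P < min AVC ($2 < $20), every unit sold adds to the loss.
The firm minimizes its loss by shutting down and losing only its fixed cost of $600.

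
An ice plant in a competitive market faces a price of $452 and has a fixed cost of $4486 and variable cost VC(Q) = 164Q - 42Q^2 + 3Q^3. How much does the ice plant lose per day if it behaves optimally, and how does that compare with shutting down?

Profit = -$166 at Q = 12

AVC = 164 - 42Q + 3Q^2 has its minimum $17 at Q = 7; price $452 clears that bar, so the firm operates.
With MC = 164 - 84Q + 9Q^2, P = MC on the upward-sloping part at Q* = 12.
TR = 452·12 = 5424. TC = 4486 + 1104 = 5590. Profit = 5424 − 5590 = -$166.
By producing, the firm covers all variable cost plus $4320 of fixed cost; shutting down would lose the full $4486.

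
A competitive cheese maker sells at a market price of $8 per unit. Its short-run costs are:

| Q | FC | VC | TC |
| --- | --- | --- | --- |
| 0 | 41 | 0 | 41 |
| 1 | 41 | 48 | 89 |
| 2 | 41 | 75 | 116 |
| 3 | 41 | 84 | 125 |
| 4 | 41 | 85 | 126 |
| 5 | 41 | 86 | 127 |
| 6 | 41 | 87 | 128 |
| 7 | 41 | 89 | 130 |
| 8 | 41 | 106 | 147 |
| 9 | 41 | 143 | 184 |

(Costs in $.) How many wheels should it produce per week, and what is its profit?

Q = 0 (shut down); profit = -$41

Compute π = P·Q − TC at each output: Q=0: -41; Q=1: -81; Q=2: -100; Q=3: -101; Q=4: -94; Q=5: -87; Q=6: -80; Q=7: -74; Q=8: -83; Q=9: -112.
Profit is highest at Q = 0. Equivalently, the lowest AVC in the table is 89/7 ≈ $12.71 at Q = 7, and P = $8 falls below it — price never covers variable cost, so the firm shuts down and loses only its fixed cost.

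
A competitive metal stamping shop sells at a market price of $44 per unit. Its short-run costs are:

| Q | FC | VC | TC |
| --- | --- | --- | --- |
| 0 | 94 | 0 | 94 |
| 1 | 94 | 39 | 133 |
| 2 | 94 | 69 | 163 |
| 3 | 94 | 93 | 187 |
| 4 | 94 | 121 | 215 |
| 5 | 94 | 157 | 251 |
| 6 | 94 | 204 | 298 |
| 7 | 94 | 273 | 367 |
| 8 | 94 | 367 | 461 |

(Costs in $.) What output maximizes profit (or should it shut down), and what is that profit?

Profit at each row (π = 44Q − TC): Q=0: -94; Q=1: -89; Q=2: -75; Q=3: -55; Q=4: -39; Q=5: -31; Q=6: -34; Q=7: -59; Q=8: -109.
Profit is maximized at Q = 5. AVC there is 157/5 = $31.40 ≤ P, so producing beats shutting down (which would give -$94).

Q = 5; profit = -$31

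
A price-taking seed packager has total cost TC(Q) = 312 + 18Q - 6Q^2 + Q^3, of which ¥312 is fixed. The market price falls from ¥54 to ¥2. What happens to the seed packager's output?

Output falls from 6 to 0 (the firm shuts down)

MC = 18 - 12Q + 3Q^2; the shutdown threshold is min AVC = ¥9 (at Q = 3).
With P = ¥54 above the shutdown price, P = MC gives Q = 6.
At P = ¥2 < min AVC = ¥9, price no longer covers variable cost at any output, so the firm shuts down: Q = 0.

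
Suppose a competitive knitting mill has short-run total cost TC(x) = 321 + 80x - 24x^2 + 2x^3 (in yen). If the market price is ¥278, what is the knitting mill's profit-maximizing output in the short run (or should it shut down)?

Variable cost is VC = 80x - 24x^2 + 2x^3, so AVC = VC/x = 80 - 24x + 2x^2 and MC = dTC/dx = 80 - 48x + 6x^2.
AVC hits its minimum where MC = AVC, at x = 6, giving min AVC = 80 - 24·6 + 2·6^2 = ¥8.
Since P = ¥278 ≥ min AVC = ¥8, price covers variable cost and the firm should produce.
P = MC gives -198 - 48x + 6x^2 = 0, with roots -3 and 11. Take the larger (rising MC): x* = 11.
Check: AVC at x = 11 is ¥58 ≤ P, so revenue covers variable cost.
Profit = P·x − TC = 278·11 − 959 = ¥2099.

Produce at x = 11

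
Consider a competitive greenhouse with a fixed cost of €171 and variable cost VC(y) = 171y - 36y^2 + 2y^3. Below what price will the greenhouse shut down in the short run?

The shutdown price is the minimum of AVC. VC = 171y - 36y^2 + 2y^3, so AVC = 171 - 36y + 2y^2.
At the minimum of AVC, MC = AVC. MC = 171 - 72y + 6y^2; setting MC = AVC gives 4y^2 - 36y = 0, so y = 9. min AVC = 9.
The firm shuts down for any P below €9.

€9 per unit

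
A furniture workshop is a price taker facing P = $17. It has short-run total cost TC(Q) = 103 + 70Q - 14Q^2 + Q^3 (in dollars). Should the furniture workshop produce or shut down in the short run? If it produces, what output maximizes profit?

Shut down

From TC, MC = TC'(Q) = 70 - 28Q + 3Q^2 and AVC = VC/Q = 70 - 14Q + Q^2.
AVC is minimized where dAVC/dQ = -14 + 2Q = 0, at Q = 7; min AVC = 70 - 14·7 + 7^2 = $21.
P = $17 lies below min AVC = $21; no output level covers variable cost.
The firm minimizes its loss by shutting down and losing only its fixed cost of $103.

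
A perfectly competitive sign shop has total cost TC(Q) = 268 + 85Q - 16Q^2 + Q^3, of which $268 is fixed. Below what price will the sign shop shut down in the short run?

Short-run supply begins at min AVC. From VC = 85Q - 16Q^2 + Q^3, AVC = 85 - 16Q + Q^2.
dAVC/dQ = -16 + 2Q = 0 gives Q = 8. min AVC = 85 - 16·8 + 8^2 = 21.
For P < $21 the firm produces nothing.

$21 per unit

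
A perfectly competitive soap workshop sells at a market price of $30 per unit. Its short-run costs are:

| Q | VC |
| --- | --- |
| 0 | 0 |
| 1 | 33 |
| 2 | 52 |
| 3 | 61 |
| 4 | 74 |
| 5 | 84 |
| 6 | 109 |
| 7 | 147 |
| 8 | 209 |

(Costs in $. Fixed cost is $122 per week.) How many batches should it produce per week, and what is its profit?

Tabulate TR − TC: Q=0: -122; Q=1: -125; Q=2: -114; Q=3: -93; Q=4: -76; Q=5: -56; Q=6: -51; Q=7: -59; Q=8: -91.
Profit is maximized at Q = 6. AVC there is 109/6 = $18.17 ≤ P, so producing beats shutting down (which would give -$122).

Q = 6; profit = -$51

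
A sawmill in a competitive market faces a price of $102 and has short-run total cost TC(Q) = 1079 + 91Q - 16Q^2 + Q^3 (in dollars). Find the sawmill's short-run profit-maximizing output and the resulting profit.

Profit = -$353 at Q = 11

AVC = 91 - 16Q + Q^2 has its minimum $27 at Q = 8; price $102 clears that bar, so the firm operates.
With MC = 91 - 32Q + 3Q^2, P = MC on the upward-sloping part at Q* = 11.
TR = 102·11 = 1122. TC = 1079 + 396 = 1475. Profit = 1122 − 1475 = -$353.
By producing, the firm covers all variable cost plus $726 of fixed cost; shutting down would lose the full $1079.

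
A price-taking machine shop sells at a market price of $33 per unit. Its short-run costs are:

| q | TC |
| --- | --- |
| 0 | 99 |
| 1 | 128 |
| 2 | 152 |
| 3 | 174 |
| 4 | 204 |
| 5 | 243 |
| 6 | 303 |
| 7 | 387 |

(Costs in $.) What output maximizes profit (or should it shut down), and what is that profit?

q = 4; profit = -$72

Tabulate TR − TC: q=0: -99; q=1: -95; q=2: -86; q=3: -75; q=4: -72; q=5: -78; q=6: -105; q=7: -156.
Profit is maximized at q = 4. AVC there is 105/4 = $26.25 ≤ P, so producing beats shutting down (which would give -$99).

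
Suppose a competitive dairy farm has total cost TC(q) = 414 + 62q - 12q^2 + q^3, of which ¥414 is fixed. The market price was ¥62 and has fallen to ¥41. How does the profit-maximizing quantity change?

Output falls from 8 to 7

MC = 62 - 24q + 3q^2; the shutdown threshold is min AVC = ¥26 (at q = 6).
At P = ¥62 ≥ min AVC, set P = MC on the rising branch: q = 8.
At P = ¥41 ≥ min AVC, set P = MC: q = 7. The firm stays open but cuts output.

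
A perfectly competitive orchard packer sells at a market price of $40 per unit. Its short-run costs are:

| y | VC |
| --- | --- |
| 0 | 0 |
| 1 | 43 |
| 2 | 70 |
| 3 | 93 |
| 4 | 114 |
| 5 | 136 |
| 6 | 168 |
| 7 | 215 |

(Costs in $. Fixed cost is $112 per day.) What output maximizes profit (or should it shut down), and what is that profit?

Tabulate TR − TC: y=0: -112; y=1: -115; y=2: -102; y=3: -85; y=4: -66; y=5: -48; y=6: -40; y=7: -47.
Profit is maximized at y = 6. AVC there is 168/6 = $28 ≤ P, so producing beats shutting down (which would give -$112).

y = 6; profit = -$40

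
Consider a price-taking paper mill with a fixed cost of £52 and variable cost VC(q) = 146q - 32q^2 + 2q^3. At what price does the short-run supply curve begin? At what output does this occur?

£18 per unit, at q = 8

The firm shuts down when price falls below the minimum of average variable cost. AVC = VC/q = 146 - 32q + 2q^2.
dAVC/dq = -32 + 4q = 0 gives q = 8. min AVC = 146 - 32·8 + 2·8^2 = 18.
So the shutdown price is £18.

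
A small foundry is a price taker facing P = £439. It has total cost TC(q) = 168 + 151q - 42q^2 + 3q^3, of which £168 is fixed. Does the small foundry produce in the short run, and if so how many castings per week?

Strip out fixed cost: VC = 151q - 42q^2 + 3q^3. Then AVC = 151 - 42q + 3q^2 and MC = 151 - 84q + 9q^2.
AVC is minimized where dAVC/dq = -42 + 6q = 0, at q = 7; min AVC = 151 - 42·7 + 3·7^2 = £4.
P = £439 exceeds min AVC = £4, so the firm stays open.
Set P = MC: 439 = 151 - 84q + 9q^2 → -288 - 84q + 9q^2 = 0. The roots are q = -8/3 and q = 12; the profit-maximizing output is on the rising part of MC, so q* = 12.
Check: AVC at q = 12 is £79 ≤ P, so revenue covers variable cost.
Profit = P·q − TC = 439·12 − 1116 = £4152.

Produce at q = 12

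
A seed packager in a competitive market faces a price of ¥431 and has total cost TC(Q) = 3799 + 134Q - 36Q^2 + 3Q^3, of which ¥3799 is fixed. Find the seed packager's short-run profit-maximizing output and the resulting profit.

Profit = -¥169 at Q = 11

AVC = 134 - 36Q + 3Q^2 has its minimum ¥26 at Q = 6; price ¥431 clears that bar, so the firm operates.
With MC = 134 - 72Q + 9Q^2, P = MC on the upward-sloping part at Q* = 11.
TR = 431·11 = 4741. TC = 3799 + 1111 = 4910. Profit = 4741 − 4910 = -¥169.
Shutting down would mean losing the fixed cost of ¥3799, so operating at a loss of ¥169 is better by ¥3630.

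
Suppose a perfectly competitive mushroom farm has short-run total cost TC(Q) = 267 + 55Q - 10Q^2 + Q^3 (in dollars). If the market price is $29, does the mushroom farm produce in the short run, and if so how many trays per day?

Shut down

From TC, MC = TC'(Q) = 55 - 20Q + 3Q^2 and AVC = VC/Q = 55 - 10Q + Q^2.
AVC is minimized where dAVC/dQ = -10 + 2Q = 0, at Q = 5; min AVC = 55 - 10·5 + 5^2 = $30.
With P < min AVC ($29 < $30), every unit sold adds to the loss.
The firm minimizes its loss by shutting down and losing only its fixed cost of $267.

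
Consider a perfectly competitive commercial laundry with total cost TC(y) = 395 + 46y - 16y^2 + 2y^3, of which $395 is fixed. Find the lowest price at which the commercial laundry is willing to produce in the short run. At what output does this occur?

$14 per unit, at y = 4

The shutdown price is the minimum of AVC. VC = 46y - 16y^2 + 2y^3, so AVC = 46 - 16y + 2y^2.
At the minimum of AVC, MC = AVC. MC = 46 - 32y + 6y^2; setting MC = AVC gives 4y^2 - 16y = 0, so y = 4. min AVC = 14.
For P < $14 the firm produces nothing.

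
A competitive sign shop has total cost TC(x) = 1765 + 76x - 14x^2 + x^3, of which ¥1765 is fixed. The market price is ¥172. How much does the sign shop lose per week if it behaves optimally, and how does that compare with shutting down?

Profit = -¥325 at x = 12

AVC = 76 - 14x + x^2 has its minimum ¥27 at x = 7; price ¥172 clears that bar, so the firm operates.
With MC = 76 - 28x + 3x^2, P = MC on the upward-sloping part at x* = 12.
TR = 172·12 = 2064. TC = 1765 + 624 = 2389. Profit = 2064 − 2389 = -¥325.
Shutting down would mean losing the fixed cost of ¥1765, so operating at a loss of ¥325 is better by ¥1440.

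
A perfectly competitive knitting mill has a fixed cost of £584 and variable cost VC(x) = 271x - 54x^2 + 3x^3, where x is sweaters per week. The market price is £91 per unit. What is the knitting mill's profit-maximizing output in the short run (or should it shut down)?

Produce at x = 10

From TC, MC = TC'(x) = 271 - 108x + 9x^2 and AVC = VC/x = 271 - 54x + 3x^2.
AVC is minimized where dAVC/dx = -54 + 6x = 0, at x = 9; min AVC = 271 - 54·9 + 3·9^2 = £28.
Because £91 ≥ £28, revenue can cover variable cost; the firm operates.
Set P = MC: 91 = 271 - 108x + 9x^2 → 180 - 108x + 9x^2 = 0. The roots are x = 2 and x = 10; the profit-maximizing output is on the rising part of MC, so x* = 10.
Check: AVC at x = 10 is £31 ≤ P, so revenue covers variable cost.
Profit = P·x − TC = 91·10 − 894 = £16.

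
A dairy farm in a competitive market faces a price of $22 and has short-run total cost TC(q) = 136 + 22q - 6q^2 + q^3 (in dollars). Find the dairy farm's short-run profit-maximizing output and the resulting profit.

Profit = -$104 at q = 4

AVC = 22 - 6q + q^2 has its minimum $13 at q = 3; price $22 clears that bar, so the firm operates.
MC = 22 - 12q + 3q^2. Setting P = MC and taking the root on the rising branch gives q* = 4.
TR = 22·4 = 88. TC = 136 + 56 = 192. Profit = 88 − 192 = -$104.
By producing, the firm covers all variable cost plus $32 of fixed cost; shutting down would lose the full $136.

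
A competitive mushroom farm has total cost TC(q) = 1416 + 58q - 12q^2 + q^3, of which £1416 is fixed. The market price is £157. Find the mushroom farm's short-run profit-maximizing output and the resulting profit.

Profit = -£206 at q = 11

AVC = 58 - 12q + q^2; min AVC = £22 at q = 6. Since P = £157 ≥ min AVC, the firm produces.
With MC = 58 - 24q + 3q^2, P = MC on the upward-sloping part at q* = 11.
TR = 157·11 = 1727. TC = 1416 + 517 = 1933. Profit = 1727 − 1933 = -£206.
That loss of £206 beats the £1416 the firm would lose by shutting down; producing recovers £1210 of fixed cost.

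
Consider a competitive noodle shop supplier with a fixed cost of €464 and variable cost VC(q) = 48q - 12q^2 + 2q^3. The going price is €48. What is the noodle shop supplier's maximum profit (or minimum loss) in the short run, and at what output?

AVC = 48 - 12q + 2q^2; min AVC = €30 at q = 3. Since P = €48 ≥ min AVC, the firm produces.
MC = 48 - 24q + 6q^2. Setting P = MC and taking the root on the rising branch gives q* = 4.
TR = 48·4 = 192. TC = 464 + 128 = 592. Profit = 192 − 592 = -€400.
That loss of €400 beats the €464 the firm would lose by shutting down; producing recovers €64 of fixed cost.

Profit = -€400 at q = 4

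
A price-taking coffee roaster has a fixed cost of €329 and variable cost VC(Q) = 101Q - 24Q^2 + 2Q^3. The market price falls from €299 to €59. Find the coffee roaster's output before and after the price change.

MC = 101 - 48Q + 6Q^2; the shutdown threshold is min AVC = €29 (at Q = 6).
With P = €299 above the shutdown price, P = MC gives Q = 11.
At P = €59 ≥ min AVC, set P = MC: Q = 7. The firm stays open but cuts output.

Output falls from 11 to 7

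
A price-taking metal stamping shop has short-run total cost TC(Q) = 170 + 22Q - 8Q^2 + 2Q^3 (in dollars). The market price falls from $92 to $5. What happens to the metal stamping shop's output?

Output falls from 5 to 0 (the firm shuts down)

MC = 22 - 16Q + 6Q^2; the shutdown threshold is min AVC = $14 (at Q = 2).
With P = $92 above the shutdown price, P = MC gives Q = 5.
At P = $5 < min AVC = $14, price no longer covers variable cost at any output, so the firm shuts down: Q = 0.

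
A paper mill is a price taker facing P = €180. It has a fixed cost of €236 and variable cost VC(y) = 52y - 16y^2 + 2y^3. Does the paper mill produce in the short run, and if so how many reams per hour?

Produce at y = 8

From TC, MC = TC'(y) = 52 - 32y + 6y^2 and AVC = VC/y = 52 - 16y + 2y^2.
AVC is minimized where dAVC/dy = -16 + 4y = 0, at y = 4; min AVC = 52 - 16·4 + 2·4^2 = €20.
P = €180 exceeds min AVC = €20, so the firm stays open.
Solving P = MC: -128 - 32y + 6y^2 = 0 ⇒ y = -8/3 or 8. On the upward-sloping branch, y* = 8.
Check: AVC at y = 8 is €52 ≤ P, so revenue covers variable cost.
Profit = P·y − TC = 180·8 − 652 = €788.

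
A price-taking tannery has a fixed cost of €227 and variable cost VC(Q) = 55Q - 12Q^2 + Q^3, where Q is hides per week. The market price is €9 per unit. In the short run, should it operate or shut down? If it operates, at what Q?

Variable cost is VC = 55Q - 12Q^2 + Q^3, so AVC = VC/Q = 55 - 12Q + Q^2 and MC = dTC/dQ = 55 - 24Q + 3Q^2.
AVC is minimized where dAVC/dQ = -12 + 2Q = 0, at Q = 6; min AVC = 55 - 12·6 + 6^2 = €19.
Since P = €9 < min AVC = €19, price fails to cover variable cost at any output.
Shutting down limits the loss to fixed cost, €227.

Shut down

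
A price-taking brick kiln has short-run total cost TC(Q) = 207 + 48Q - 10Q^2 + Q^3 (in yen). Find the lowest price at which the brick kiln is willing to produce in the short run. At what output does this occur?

Short-run supply begins at min AVC. From VC = 48Q - 10Q^2 + Q^3, AVC = 48 - 10Q + Q^2.
dAVC/dQ = -10 + 2Q = 0 gives Q = 5. min AVC = 48 - 10·5 + 5^2 = 23.
So the shutdown price is ¥23.

¥23 per unit, at Q = 5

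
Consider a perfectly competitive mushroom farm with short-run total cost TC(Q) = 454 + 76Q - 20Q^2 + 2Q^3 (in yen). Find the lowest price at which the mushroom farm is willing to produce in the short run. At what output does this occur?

The firm shuts down when price falls below the minimum of average variable cost. AVC = VC/Q = 76 - 20Q + 2Q^2.
dAVC/dQ = -20 + 4Q = 0 gives Q = 5. min AVC = 76 - 20·5 + 2·5^2 = 26.
For P < ¥26 the firm produces nothing.

¥26 per unit, at Q = 5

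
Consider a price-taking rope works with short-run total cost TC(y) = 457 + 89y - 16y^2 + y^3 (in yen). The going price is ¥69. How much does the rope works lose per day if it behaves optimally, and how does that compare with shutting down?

AVC = 89 - 16y + y^2; min AVC = ¥25 at y = 8. Since P = ¥69 ≥ min AVC, the firm produces.
MC = 89 - 32y + 3y^2. Setting P = MC and taking the root on the rising branch gives y* = 10.
TR = 69·10 = 690. TC = 457 + 290 = 747. Profit = 690 − 747 = -¥57.
That loss of ¥57 beats the ¥457 the firm would lose by shutting down; producing recovers ¥400 of fixed cost.

Profit = -¥57 at y = 10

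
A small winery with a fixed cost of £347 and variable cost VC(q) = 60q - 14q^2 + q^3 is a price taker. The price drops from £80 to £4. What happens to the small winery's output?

Output falls from 10 to 0 (the firm shuts down)

AVC = 60 - 14q + q^2, minimized at q = 7 where min AVC = £11. MC = 60 - 28q + 3q^2.
With P = £80 above the shutdown price, P = MC gives q = 10.
At P = £4 < min AVC = £11, price no longer covers variable cost at any output, so the firm shuts down: q = 0.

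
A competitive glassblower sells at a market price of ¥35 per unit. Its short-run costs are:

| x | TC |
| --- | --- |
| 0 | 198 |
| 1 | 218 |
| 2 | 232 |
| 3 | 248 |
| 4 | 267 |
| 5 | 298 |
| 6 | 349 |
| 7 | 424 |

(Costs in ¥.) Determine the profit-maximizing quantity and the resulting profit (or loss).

Tabulate TR − TC: x=0: -198; x=1: -183; x=2: -162; x=3: -143; x=4: -127; x=5: -123; x=6: -139; x=7: -179.
Profit is maximized at x = 5. AVC there is 100/5 = ¥20 ≤ P, so producing beats shutting down (which would give -¥198).

x = 5; profit = -¥123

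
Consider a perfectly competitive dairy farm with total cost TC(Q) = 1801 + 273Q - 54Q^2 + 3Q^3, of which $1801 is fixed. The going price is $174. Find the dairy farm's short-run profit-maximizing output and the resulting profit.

AVC = 273 - 54Q + 3Q^2 has its minimum $30 at Q = 9; price $174 clears that bar, so the firm operates.
With MC = 273 - 108Q + 9Q^2, P = MC on the upward-sloping part at Q* = 11.
TR = 174·11 = 1914. TC = 1801 + 462 = 2263. Profit = 1914 − 2263 = -$349.
That loss of $349 beats the $1801 the firm would lose by shutting down; producing recovers $1452 of fixed cost.

Profit = -$349 at Q = 11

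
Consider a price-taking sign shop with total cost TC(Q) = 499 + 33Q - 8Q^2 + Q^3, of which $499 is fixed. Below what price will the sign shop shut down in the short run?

The firm shuts down when price falls below the minimum of average variable cost. AVC = VC/Q = 33 - 8Q + Q^2.
At the minimum of AVC, MC = AVC. MC = 33 - 16Q + 3Q^2; setting MC = AVC gives 2Q^2 - 8Q = 0, so Q = 4. min AVC = 17.
For P < $17 the firm produces nothing.

$17 per unit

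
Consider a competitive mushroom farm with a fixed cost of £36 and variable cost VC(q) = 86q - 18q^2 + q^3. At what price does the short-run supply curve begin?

£5 per unit

Short-run supply begins at min AVC. From VC = 86q - 18q^2 + q^3, AVC = 86 - 18q + q^2.
dAVC/dq = -18 + 2q = 0 gives q = 9. min AVC = 86 - 18·9 + 9^2 = 5.
For P < £5 the firm produces nothing.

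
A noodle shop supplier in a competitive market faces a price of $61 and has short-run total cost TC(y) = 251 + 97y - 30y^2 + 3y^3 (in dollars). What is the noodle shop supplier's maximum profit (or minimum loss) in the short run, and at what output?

AVC = 97 - 30y + 3y^2 has its minimum $22 at y = 5; price $61 clears that bar, so the firm operates.
MC = 97 - 60y + 9y^2. Setting P = MC and taking the root on the rising branch gives y* = 6.
TR = 61·6 = 366. TC = 251 + 150 = 401. Profit = 366 − 401 = -$35.
Shutting down would mean losing the fixed cost of $251, so operating at a loss of $35 is better by $216.

Profit = -$35 at y = 6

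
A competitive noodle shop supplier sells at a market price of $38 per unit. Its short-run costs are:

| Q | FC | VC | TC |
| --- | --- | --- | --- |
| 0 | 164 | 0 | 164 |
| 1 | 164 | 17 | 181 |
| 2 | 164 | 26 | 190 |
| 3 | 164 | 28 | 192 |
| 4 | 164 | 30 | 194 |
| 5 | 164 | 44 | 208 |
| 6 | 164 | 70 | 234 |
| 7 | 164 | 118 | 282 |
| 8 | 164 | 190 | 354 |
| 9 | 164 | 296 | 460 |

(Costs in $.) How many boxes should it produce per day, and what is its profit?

Q = 6; profit = -$6

Compute π = P·Q − TC at each output: Q=0: -164; Q=1: -143; Q=2: -114; Q=3: -78; Q=4: -42; Q=5: -18; Q=6: -6; Q=7: -16; Q=8: -50; Q=9: -118.
Profit is maximized at Q = 6. AVC there is 70/6 = $11.67 ≤ P, so producing beats shutting down (which would give -$164).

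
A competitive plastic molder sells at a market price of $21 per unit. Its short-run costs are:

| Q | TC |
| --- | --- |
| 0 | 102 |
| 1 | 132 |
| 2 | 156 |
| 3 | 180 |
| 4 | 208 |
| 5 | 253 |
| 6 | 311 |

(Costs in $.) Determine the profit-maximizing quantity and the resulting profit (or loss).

Profit at each row (π = 21Q − TC): Q=0: -102; Q=1: -111; Q=2: -114; Q=3: -117; Q=4: -124; Q=5: -148; Q=6: -185.
Profit is highest at Q = 0. Equivalently, the lowest AVC in the table is 78/3 ≈ $26 at Q = 3, and P = $21 falls below it — price never covers variable cost, so the firm shuts down and loses only its fixed cost.

Q = 0 (shut down); profit = -$102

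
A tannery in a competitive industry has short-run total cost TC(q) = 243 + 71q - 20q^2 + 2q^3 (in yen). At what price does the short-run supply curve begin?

The shutdown price is the minimum of AVC. VC = 71q - 20q^2 + 2q^3, so AVC = 71 - 20q + 2q^2.
At the minimum of AVC, MC = AVC. MC = 71 - 40q + 6q^2; setting MC = AVC gives 4q^2 - 20q = 0, so q = 5. min AVC = 21.
For P < ¥21 the firm produces nothing.

¥21 per unit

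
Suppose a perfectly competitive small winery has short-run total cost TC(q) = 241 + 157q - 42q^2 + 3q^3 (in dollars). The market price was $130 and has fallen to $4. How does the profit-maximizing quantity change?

Output falls from 9 to 0 (the firm shuts down)

AVC = 157 - 42q + 3q^2, minimized at q = 7 where min AVC = $10. MC = 157 - 84q + 9q^2.
With P = $130 above the shutdown price, P = MC gives q = 9.
At P = $4 < min AVC = $10, price no longer covers variable cost at any output, so the firm shuts down: q = 0.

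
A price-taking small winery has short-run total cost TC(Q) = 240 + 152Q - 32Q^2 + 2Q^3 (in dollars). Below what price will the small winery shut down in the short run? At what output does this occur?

The shutdown price is the minimum of AVC. VC = 152Q - 32Q^2 + 2Q^3, so AVC = 152 - 32Q + 2Q^2.
At the minimum of AVC, MC = AVC. MC = 152 - 64Q + 6Q^2; setting MC = AVC gives 4Q^2 - 32Q = 0, so Q = 8. min AVC = 24.
So the shutdown price is $24.

$24 per unit, at Q = 8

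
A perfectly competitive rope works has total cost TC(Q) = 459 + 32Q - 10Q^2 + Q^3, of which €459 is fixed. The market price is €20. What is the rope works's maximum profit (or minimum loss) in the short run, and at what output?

AVC = 32 - 10Q + Q^2; min AVC = €7 at Q = 5. Since P = €20 ≥ min AVC, the firm produces.
MC = 32 - 20Q + 3Q^2. Setting P = MC and taking the root on the rising branch gives Q* = 6.
TR = 20·6 = 120. TC = 459 + 48 = 507. Profit = 120 − 507 = -€387.
Shutting down would mean losing the fixed cost of €459, so operating at a loss of €387 is better by €72.

Profit = -€387 at Q = 6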